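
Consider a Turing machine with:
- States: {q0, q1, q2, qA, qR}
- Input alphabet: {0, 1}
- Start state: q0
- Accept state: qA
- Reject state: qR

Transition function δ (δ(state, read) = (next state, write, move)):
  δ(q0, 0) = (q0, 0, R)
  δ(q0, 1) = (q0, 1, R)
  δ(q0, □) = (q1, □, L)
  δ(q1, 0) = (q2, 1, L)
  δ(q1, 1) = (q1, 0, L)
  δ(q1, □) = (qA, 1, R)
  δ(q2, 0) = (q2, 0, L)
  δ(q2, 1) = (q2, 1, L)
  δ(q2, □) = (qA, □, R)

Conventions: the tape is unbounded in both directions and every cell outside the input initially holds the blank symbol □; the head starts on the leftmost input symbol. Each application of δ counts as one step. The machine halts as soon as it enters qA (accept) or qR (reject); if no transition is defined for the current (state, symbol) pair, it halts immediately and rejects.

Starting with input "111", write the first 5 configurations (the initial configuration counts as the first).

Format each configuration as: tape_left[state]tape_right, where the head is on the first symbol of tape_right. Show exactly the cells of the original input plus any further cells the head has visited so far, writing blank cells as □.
Step 0: [q0]111 (head at position 0)
Step 1: δ(q0, 1) = (q0, 1, R)  ⊢  1[q0]11 (head at position 1)
Step 2: δ(q0, 1) = (q0, 1, R)  ⊢  11[q0]1 (head at position 2)
Step 3: δ(q0, 1) = (q0, 1, R)  ⊢  111[q0]□ (head at position 3)
Step 4: δ(q0, □) = (q1, □, L)  ⊢  11[q1]1□ (head at position 2)

Final answer: [q0]111 ⊢ 1[q0]11 ⊢ 11[q0]1 ⊢ 111[q0]□ ⊢ 11[q1]1□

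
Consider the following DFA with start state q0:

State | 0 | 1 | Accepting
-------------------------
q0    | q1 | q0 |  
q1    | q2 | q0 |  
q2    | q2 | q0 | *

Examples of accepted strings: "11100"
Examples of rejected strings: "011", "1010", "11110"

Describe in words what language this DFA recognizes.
binary strings ending with '00'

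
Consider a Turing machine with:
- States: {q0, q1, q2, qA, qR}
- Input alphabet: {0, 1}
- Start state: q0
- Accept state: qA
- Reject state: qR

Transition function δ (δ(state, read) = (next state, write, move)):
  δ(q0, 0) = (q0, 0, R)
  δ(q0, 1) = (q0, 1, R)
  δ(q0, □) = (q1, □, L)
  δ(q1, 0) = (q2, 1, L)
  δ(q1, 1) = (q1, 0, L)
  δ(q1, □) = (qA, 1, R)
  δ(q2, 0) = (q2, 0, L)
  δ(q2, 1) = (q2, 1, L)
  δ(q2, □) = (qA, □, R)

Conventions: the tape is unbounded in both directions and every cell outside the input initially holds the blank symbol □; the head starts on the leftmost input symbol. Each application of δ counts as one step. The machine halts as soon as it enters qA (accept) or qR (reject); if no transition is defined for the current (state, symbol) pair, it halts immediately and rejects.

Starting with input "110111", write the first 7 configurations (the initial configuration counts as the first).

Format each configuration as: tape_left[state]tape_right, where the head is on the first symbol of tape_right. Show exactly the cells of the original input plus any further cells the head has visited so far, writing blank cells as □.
Step 0: [q0]110111 (head at position 0)
Step 1: δ(q0, 1) = (q0, 1, R)  ⊢  1[q0]10111 (head at position 1)
Step 2: δ(q0, 1) = (q0, 1, R)  ⊢  11[q0]0111 (head at position 2)
Step 3: δ(q0, 0) = (q0, 0, R)  ⊢  110[q0]111 (head at position 3)
Step 4: δ(q0, 1) = (q0, 1, R)  ⊢  1101[q0]11 (head at position 4)
Step 5: δ(q0, 1) = (q0, 1, R)  ⊢  11011[q0]1 (head at position 5)
Step 6: δ(q0, 1) = (q0, 1, R)  ⊢  110111[q0]□ (head at position 6)

Final answer: [q0]110111 ⊢ 1[q0]10111 ⊢ 11[q0]0111 ⊢ 110[q0]111 ⊢ 1101[q0]11 ⊢ 11011[q0]1 ⊢ 110111[q0]□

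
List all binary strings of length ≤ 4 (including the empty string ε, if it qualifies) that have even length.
Checking every binary string of length 0 to 4:
  Length 0: accepted: ε | rejected: (none)
  Length 1: accepted: (none) | rejected: 0, 1
  Length 2: accepted: 00, 01, 10, 11 | rejected: (none)
  Length 3: accepted: (none) | rejected: 000, 001, 010, 011, 100, 101, 110, 111
  Length 4: accepted: 0000, 0001, 0010, 0011, 0100, 0101, 0110, 0111, 1000, 1001, 1010, 1011, 1100, 1101, 1110, 1111 | rejected: (none)
Total: 21 string(s).

Final answer: ε, 00, 01, 10, 11, 0000, 0001, 0010, 0011, 0100, 0101, 0110, 0111, 1000, 1001, 1010, 1011, 1100, 1101, 1110, 1111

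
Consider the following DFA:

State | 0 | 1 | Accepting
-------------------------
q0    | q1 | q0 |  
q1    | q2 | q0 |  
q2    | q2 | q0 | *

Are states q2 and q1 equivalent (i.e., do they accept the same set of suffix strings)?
Try the suffix ε (the empty string).
From q2: q2 — accepting.
From q1: q1 — not accepting.
The two states disagree on this suffix, so they are not equivalent.

Final answer: No. Distinguishing string: ε (the empty string) - accepted from q2 but not from q1.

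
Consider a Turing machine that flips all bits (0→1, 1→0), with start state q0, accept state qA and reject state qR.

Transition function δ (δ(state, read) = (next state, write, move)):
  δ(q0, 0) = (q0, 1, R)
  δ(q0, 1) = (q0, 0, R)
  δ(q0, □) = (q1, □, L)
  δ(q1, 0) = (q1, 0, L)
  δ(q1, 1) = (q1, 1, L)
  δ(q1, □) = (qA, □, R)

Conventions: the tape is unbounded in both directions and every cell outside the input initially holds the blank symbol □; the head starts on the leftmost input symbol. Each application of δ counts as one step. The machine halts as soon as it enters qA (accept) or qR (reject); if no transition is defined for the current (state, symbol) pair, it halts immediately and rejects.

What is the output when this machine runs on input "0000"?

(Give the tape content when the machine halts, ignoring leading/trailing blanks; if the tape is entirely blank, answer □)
Step 0: [q0]0000 (head at position 0)
Step 1: δ(q0, 0) = (q0, 1, R)  ⊢  1[q0]000 (head at position 1)
Step 2: δ(q0, 0) = (q0, 1, R)  ⊢  11[q0]00 (head at position 2)
Step 3: δ(q0, 0) = (q0, 1, R)  ⊢  111[q0]0 (head at position 3)
Step 4: δ(q0, 0) = (q0, 1, R)  ⊢  1111[q0]□ (head at position 4)
Step 5: δ(q0, □) = (q1, □, L)  ⊢  111[q1]1□ (head at position 3)
Step 6: δ(q1, 1) = (q1, 1, L)  ⊢  11[q1]11□ (head at position 2)
Step 7: δ(q1, 1) = (q1, 1, L)  ⊢  1[q1]111□ (head at position 1)
Step 8: δ(q1, 1) = (q1, 1, L)  ⊢  [q1]1111□ (head at position 0)
Step 9: δ(q1, 1) = (q1, 1, L)  ⊢  [q1]□1111□ (head at position -1)
Step 10: δ(q1, □) = (qA, □, R)  ⊢  □[qA]1111□ (head at position 0)
The machine is in qA, so it halts and accepts.
Tape content when halted (ignoring surrounding blanks): 1111

Final answer: Output: 1111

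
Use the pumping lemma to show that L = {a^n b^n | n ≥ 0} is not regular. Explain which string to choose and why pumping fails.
Language: L = {a^n b^n | n ≥ 0} (equal numbers of a's followed by b's)
Step 1: Assume for contradiction that L is regular, with pumping length p.
Step 2: Choose s = a^p b^p. Then s ∈ L (it has p a's followed by p b's) and |s| ≥ p.
Step 3: Consider any decomposition s = xyz with |xy| ≤ p and |y| > 0. Since |xy| ≤ p and the first p symbols of s are all a's, y = a^k for some k with 1 ≤ k ≤ p.
Step 4: Pumping up (i = 2): xy²z = a^(p+k) b^p, which has more a's than b's, so xy²z ∉ L.
This contradicts the pumping lemma, so L is not regular.

Final answer: Choose s = a^p b^p. Since |xy| ≤ p, y = a^k with k ≥ 1. Then xy²z = a^(p+k) b^p ∉ L.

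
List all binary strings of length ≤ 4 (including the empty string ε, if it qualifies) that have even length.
Checking every binary string of length 0 to 4:
  Length 0: accepted: ε | rejected: (none)
  Length 1: accepted: (none) | rejected: 0, 1
  Length 2: accepted: 00, 01, 10, 11 | rejected: (none)
  Length 3: accepted: (none) | rejected: 000, 001, 010, 011, 100, 101, 110, 111
  Length 4: accepted: 0000, 0001, 0010, 0011, 0100, 0101, 0110, 0111, 1000, 1001, 1010, 1011, 1100, 1101, 1110, 1111 | rejected: (none)
Total: 21 string(s).

Final answer: ε, 00, 01, 10, 11, 0000, 0001, 0010, 0011, 0100, 0101, 0110, 0111, 1000, 1001, 1010, 1011, 1100, 1101, 1110, 1111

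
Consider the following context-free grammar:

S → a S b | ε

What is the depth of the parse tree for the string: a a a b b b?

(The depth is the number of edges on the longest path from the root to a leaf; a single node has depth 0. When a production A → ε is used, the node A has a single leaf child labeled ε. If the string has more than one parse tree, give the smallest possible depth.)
The only parse tree applies S → a S b 3 times (once per matching a…b pair) and then S → ε.
The S nodes sit at depths 0, 1, …, 3; the innermost S (depth 3) has the single child ε at depth 4.
The terminal leaves a, b are at depths 1..3, so the longest root-to-leaf path is S → S → … → S → ε with 4 edges.
Depth = 4.

Final answer: 4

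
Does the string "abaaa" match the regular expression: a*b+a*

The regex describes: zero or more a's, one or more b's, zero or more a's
Yes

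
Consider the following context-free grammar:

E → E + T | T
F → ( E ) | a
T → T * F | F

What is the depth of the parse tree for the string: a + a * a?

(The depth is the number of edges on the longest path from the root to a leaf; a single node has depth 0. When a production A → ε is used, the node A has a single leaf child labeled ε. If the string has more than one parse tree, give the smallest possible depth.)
The grammar is unambiguous; the parse tree of a + a * a is:
E → E + T at the root (depth 0).
  Left E (depth 1) → T (2) → F (3) → a (4).
  Right T (depth 1) → T * F; that T (2) → F (3) → a (4); F (2) → a (3).
The longest root-to-leaf paths have 4 edges.
Depth = 4.

Final answer: 4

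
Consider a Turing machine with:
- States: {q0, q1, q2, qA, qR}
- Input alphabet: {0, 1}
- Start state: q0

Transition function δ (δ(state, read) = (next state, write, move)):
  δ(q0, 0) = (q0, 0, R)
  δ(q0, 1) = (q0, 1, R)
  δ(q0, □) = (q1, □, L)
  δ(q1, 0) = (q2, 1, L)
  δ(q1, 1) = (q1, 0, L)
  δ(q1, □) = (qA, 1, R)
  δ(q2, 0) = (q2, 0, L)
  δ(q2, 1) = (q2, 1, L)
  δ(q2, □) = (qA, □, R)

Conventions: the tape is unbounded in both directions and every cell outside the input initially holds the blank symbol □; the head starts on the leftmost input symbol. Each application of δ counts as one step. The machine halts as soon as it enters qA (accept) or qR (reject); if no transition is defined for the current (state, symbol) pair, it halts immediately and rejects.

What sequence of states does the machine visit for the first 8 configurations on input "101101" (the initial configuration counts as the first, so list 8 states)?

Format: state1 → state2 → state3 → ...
Step 0: [q0]101101 (head at position 0)
Step 1: δ(q0, 1) = (q0, 1, R)  ⊢  1[q0]01101 (head at position 1)
Step 2: δ(q0, 0) = (q0, 0, R)  ⊢  10[q0]1101 (head at position 2)
Step 3: δ(q0, 1) = (q0, 1, R)  ⊢  101[q0]101 (head at position 3)
Step 4: δ(q0, 1) = (q0, 1, R)  ⊢  1011[q0]01 (head at position 4)
Step 5: δ(q0, 0) = (q0, 0, R)  ⊢  10110[q0]1 (head at position 5)
Step 6: δ(q0, 1) = (q0, 1, R)  ⊢  101101[q0]□ (head at position 6)
Step 7: δ(q0, □) = (q1, □, L)  ⊢  10110[q1]1□ (head at position 5)
Reading off the states of these 8 configurations: q0 → q0 → q0 → q0 → q0 → q0 → q0 → q1

Final answer: q0 → q0 → q0 → q0 → q0 → q0 → q0 → q1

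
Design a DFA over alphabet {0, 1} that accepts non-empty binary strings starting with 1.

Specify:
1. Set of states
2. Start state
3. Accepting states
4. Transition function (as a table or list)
One valid DFA (any DFA recognizing the same language is acceptable):
States: {q0, q1, q2}
Start: q0
Accepting: {q1}
Transitions (accepting states marked with *):
State | 0 | 1 | Accepting
-------------------------
q0    | q2 | q1 |  
q1    | q1 | q1 | *
q2    | q2 | q2 |  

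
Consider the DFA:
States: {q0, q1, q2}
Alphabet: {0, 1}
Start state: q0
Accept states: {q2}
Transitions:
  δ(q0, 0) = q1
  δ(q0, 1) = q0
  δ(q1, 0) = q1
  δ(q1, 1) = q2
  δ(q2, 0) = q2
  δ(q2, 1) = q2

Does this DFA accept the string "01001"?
Processing string "01001":
  q0 --0--> q1
  q1 --1--> q2
  q2 --0--> q2
  q2 --0--> q2
  q2 --1--> q2
Final state: q2
Accept states: {q2}
q2 is an accept state, so the string is accepted.

Final answer: Yes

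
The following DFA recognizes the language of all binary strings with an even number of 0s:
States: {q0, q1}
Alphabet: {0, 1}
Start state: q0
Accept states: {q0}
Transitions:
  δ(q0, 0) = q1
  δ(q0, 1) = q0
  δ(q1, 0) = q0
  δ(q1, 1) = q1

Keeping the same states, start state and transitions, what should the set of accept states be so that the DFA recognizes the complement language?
The DFA is complete (every state has a transition on every symbol), so the complement
is recognized by the same DFA with accepting and non-accepting states swapped.
Original accept states: {q0}
Complement accept states = All states - Original accept states
= {q0, q1} - {q0}
= {q1}
Complement language: strings with an ODD number of 0s

Final answer: {q1}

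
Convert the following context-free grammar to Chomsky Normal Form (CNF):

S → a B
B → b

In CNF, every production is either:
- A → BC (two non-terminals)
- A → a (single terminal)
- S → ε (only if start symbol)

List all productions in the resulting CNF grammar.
The grammar has no ε-productions or unit productions to eliminate.
S → a B has terminal a in a right-hand side of length ≥ 2: introduce T_a → a and use T_a in place of a.
B → b is already in CNF (single terminal) – keep it.
S → a B becomes S → T_a B.
Resulting CNF grammar (3 productions): T_a → a; B → b; S → T_a B

Final answer: T_a → a; B → b; S → T_a B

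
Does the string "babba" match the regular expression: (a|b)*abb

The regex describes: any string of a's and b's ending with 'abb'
No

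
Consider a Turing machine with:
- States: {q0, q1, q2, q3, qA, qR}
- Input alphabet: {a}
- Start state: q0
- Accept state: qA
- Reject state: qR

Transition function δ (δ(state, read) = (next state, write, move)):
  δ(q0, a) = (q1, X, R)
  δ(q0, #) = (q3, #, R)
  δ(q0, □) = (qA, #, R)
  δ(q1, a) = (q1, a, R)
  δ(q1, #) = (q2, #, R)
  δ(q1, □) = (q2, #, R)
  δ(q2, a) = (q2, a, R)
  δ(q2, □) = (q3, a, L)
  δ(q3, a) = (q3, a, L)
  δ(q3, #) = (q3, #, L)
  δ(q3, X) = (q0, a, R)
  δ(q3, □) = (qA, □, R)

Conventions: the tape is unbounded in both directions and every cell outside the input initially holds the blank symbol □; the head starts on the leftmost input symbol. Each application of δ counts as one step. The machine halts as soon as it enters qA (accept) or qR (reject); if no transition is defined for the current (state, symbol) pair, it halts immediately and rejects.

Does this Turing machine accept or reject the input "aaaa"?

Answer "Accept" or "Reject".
Trace (configuration after each step, as tape_left[state]tape_right with head position):
Step 0: [q0]aaaa (head at position 0)
Step 1: X[q1]aaa (head 1)
Step 2: Xa[q1]aa (head 2)
Step 3: Xaa[q1]a (head 3)
Step 4: Xaaa[q1]□ (head 4)
Step 5: Xaaa#[q2]□ (head 5)
Step 6: Xaaa[q3]#a (head 4)
Step 7: Xaa[q3]a#a (head 3)
Step 8: Xa[q3]aa#a (head 2)
Step 9: X[q3]aaa#a (head 1)
Step 10: [q3]Xaaa#a (head 0)
Step 11: a[q0]aaa#a (head 1)
Step 12: aX[q1]aa#a (head 2)
Step 13: aXa[q1]a#a (head 3)
Step 14: aXaa[q1]#a (head 4)
Step 15: aXaa#[q2]a (head 5)
Step 16: aXaa#a[q2]□ (head 6)
Step 17: aXaa#[q3]aa (head 5)
Step 18: aXaa[q3]#aa (head 4)
Step 19: aXa[q3]a#aa (head 3)
Step 20: aX[q3]aa#aa (head 2)
Step 21: a[q3]Xaa#aa (head 1)
Step 22: aa[q0]aa#aa (head 2)
Step 23: aaX[q1]a#aa (head 3)
Step 24: aaXa[q1]#aa (head 4)
Step 25: aaXa#[q2]aa (head 5)
Step 26: aaXa#a[q2]a (head 6)
Step 27: aaXa#aa[q2]□ (head 7)
Step 28: aaXa#a[q3]aa (head 6)
Step 29: aaXa#[q3]aaa (head 5)
Step 30: aaXa[q3]#aaa (head 4)
Step 31: aaX[q3]a#aaa (head 3)
Step 32: aa[q3]Xa#aaa (head 2)
Step 33: aaa[q0]a#aaa (head 3)
Step 34: aaaX[q1]#aaa (head 4)
Step 35: aaaX#[q2]aaa (head 5)
Step 36: aaaX#a[q2]aa (head 6)
Step 37: aaaX#aa[q2]a (head 7)
Step 38: aaaX#aaa[q2]□ (head 8)
Step 39: aaaX#aa[q3]aa (head 7)
Step 40: aaaX#a[q3]aaa (head 6)
Step 41: aaaX#[q3]aaaa (head 5)
Step 42: aaaX[q3]#aaaa (head 4)
Step 43: aaa[q3]X#aaaa (head 3)
Step 44: aaaa[q0]#aaaa (head 4)
Step 45: aaaa#[q3]aaaa (head 5)
Step 46: aaaa[q3]#aaaa (head 4)
Step 47: aaa[q3]a#aaaa (head 3)
Step 48: aa[q3]aa#aaaa (head 2)
Step 49: a[q3]aaa#aaaa (head 1)
Step 50: [q3]aaaa#aaaa (head 0)
Step 51: [q3]□aaaa#aaaa (head -1)
Step 52: □[qA]aaaa#aaaa (head 0)
The machine is in qA, so it halts and accepts.

Final answer: Accept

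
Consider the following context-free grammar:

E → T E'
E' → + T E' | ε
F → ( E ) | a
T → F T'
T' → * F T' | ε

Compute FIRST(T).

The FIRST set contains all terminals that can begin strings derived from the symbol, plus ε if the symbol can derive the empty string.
FIRST(F): F → ( E ) contributes '(' and F → a contributes 'a', so FIRST(F) = {(, a}. F is not nullable.
FIRST(T): T → F T' begins with F, and F is not nullable, so FIRST(T) = FIRST(F) = {(, a}.

Final answer: {(, a}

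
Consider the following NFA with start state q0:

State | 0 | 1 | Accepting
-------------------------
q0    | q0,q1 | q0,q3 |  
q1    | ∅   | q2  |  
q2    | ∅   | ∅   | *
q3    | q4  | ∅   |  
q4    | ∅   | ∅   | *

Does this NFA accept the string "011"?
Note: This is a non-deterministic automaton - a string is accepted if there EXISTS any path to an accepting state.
Track the set of states the NFA could be in: start {q0}
Read '0': {q0} → {q0, q1}
Read '1': {q0, q1} → {q0, q2, q3}
Read '1': {q0, q2, q3} → {q0, q3}
Final set {q0, q3} contains no accepting state → rejected.

Final answer: No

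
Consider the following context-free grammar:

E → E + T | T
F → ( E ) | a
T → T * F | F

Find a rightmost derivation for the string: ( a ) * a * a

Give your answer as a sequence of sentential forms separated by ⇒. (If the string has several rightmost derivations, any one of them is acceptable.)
Start with E.
Step 1: the rightmost non-terminal is E; apply E → T:  T
Step 2: the rightmost non-terminal is T; apply T → T * F:  T * F
Step 3: the rightmost non-terminal is F; apply F → a:  T * a
Step 4: the rightmost non-terminal is T; apply T → T * F:  T * F * a
Step 5: the rightmost non-terminal is F; apply F → a:  T * a * a
Step 6: the rightmost non-terminal is T; apply T → F:  F * a * a
Step 7: the rightmost non-terminal is F; apply F → ( E ):  ( E ) * a * a
Step 8: the rightmost non-terminal is E; apply E → T:  ( T ) * a * a
Step 9: the rightmost non-terminal is T; apply T → F:  ( F ) * a * a
Step 10: the rightmost non-terminal is F; apply F → a:  ( a ) * a * a

Final answer: E ⇒ T ⇒ T * F ⇒ T * a ⇒ T * F * a ⇒ T * a * a ⇒ F * a * a ⇒ ( E ) * a * a ⇒ ( T ) * a * a ⇒ ( F ) * a * a ⇒ ( a ) * a * a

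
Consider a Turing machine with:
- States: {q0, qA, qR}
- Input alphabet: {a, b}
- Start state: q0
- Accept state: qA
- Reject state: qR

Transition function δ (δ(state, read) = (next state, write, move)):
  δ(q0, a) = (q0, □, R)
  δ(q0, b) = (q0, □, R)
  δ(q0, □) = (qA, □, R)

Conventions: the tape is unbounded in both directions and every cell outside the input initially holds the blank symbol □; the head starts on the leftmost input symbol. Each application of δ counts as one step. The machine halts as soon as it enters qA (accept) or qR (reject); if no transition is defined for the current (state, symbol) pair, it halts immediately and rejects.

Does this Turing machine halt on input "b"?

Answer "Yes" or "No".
Step 0: [q0]b (head at position 0)
Step 1: δ(q0, b) = (q0, □, R)  ⊢  □[q0]□ (head at position 1)
Step 2: δ(q0, □) = (qA, □, R)  ⊢  □□[qA]□ (head at position 2)
The machine is in qA, so it halts and accepts.
It halts after 2 steps.

Final answer: Yes - halts after 2 steps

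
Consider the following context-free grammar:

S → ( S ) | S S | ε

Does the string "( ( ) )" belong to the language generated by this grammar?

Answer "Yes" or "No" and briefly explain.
A derivation exists: S ⇒ ( S ) ⇒ ( ( S ) ) ⇒ ( ( ) ) (using S → ( S ) twice, then S → ε).

Final answer: Yes - a valid derivation exists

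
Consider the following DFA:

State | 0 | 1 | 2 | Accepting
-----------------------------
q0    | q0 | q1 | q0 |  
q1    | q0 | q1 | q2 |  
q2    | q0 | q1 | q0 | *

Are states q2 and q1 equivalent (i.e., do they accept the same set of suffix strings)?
Try the suffix ε (the empty string).
From q2: q2 — accepting.
From q1: q1 — not accepting.
The two states disagree on this suffix, so they are not equivalent.

Final answer: No. Distinguishing string: ε (the empty string) - accepted from q2 but not from q1.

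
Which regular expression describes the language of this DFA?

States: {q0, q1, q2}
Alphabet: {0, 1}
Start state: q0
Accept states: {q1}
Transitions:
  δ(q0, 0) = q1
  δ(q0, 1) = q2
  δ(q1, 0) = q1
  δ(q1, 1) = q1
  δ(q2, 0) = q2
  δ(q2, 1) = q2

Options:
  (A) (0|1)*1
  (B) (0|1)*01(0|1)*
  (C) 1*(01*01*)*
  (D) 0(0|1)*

Testing sample strings against the DFA:
  '10' -> rejected
  '11' -> rejected
  '01101' -> accepted
  '11' -> rejected
Checking each option for a counterexample:
  (A) (0|1)*1: '0' is accepted by the DFA but does not match the regex → eliminated
  (B) (0|1)*01(0|1)*: '0' is accepted by the DFA but does not match the regex → eliminated
  (C) 1*(01*01*)*: ε is rejected by the DFA but matches the regex → eliminated
  (D) 0(0|1)*: agrees with the DFA on all strings of length ≤ 4
Only (D) 0(0|1)* is consistent with the DFA.

Final answer: (D) 0(0|1)*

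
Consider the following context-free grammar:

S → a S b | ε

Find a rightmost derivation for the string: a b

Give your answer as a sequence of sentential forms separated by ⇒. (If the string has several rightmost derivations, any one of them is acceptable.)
Start with S.
Step 1: the rightmost non-terminal is S; apply S → a S b:  a S b
Step 2: the rightmost non-terminal is S; apply S → ε:  a b

Final answer: S ⇒ a S b ⇒ a b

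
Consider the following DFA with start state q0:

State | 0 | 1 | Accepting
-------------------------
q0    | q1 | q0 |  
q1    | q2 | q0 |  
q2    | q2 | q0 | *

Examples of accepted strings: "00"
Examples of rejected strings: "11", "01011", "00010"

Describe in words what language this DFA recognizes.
binary strings ending with '00'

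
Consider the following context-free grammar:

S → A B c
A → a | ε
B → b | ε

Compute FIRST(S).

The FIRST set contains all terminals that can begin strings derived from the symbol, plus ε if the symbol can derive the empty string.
FIRST(A) = {a, ε} (A → a | ε) and FIRST(B) = {b, ε} (B → b | ε).
For S → A B c: add FIRST(A) minus ε = {a}; A is nullable, so also add FIRST(B) minus ε = {b}; B is nullable too, so also add FIRST(c) = {c}. The terminal c is never erased, so S is not nullable and ε is not included.
FIRST(S) = {a, b, c}.

Final answer: {a, b, c}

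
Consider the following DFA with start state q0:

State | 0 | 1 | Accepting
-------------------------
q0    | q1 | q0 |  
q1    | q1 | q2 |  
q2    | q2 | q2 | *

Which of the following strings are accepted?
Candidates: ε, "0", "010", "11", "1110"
ε: q0; q0 is not accepting → rejected
"0": q0 → q1; q1 is not accepting → rejected
"010": q0 → q1 → q2 → q2; q2 is accepting → accepted
"11": q0 → q0 → q0; q0 is not accepting → rejected
"1110": q0 → q0 → q0 → q0 → q1; q1 is not accepting → rejected

Final answer: "010"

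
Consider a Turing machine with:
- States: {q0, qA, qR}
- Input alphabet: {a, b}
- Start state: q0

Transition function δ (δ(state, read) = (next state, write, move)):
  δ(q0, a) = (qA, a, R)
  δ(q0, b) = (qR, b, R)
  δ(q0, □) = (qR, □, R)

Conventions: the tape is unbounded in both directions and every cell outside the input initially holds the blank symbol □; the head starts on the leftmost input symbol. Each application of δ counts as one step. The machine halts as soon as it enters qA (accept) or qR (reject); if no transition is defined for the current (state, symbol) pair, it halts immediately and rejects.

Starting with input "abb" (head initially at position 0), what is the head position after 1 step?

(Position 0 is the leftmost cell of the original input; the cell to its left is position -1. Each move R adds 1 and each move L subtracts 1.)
Step 0: [q0]abb (head at position 0)
Step 1: δ(q0, a) = (qA, a, R)  ⊢  a[qA]bb (head at position 1)
Head position after 1 step: 1

Final answer: Position 1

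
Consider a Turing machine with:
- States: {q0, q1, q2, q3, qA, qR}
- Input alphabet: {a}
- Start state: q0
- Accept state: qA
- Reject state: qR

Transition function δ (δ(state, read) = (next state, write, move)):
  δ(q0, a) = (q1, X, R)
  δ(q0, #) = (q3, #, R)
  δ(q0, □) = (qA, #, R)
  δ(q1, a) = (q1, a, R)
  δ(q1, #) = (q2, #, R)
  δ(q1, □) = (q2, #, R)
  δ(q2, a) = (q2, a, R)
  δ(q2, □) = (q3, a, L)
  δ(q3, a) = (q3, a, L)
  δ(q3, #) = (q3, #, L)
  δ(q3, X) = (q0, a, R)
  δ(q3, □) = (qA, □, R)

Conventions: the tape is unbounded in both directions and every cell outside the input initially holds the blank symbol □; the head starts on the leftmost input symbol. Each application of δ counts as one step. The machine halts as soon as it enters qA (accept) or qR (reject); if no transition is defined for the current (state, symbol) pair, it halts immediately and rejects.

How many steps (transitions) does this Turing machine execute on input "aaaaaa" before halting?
Trace (configuration after each step, as tape_left[state]tape_right with head position):
Step 0: [q0]aaaaaa (head at position 0)
Step 1: X[q1]aaaaa (head 1)
Step 2: Xa[q1]aaaa (head 2)
Step 3: Xaa[q1]aaa (head 3)
Step 4: Xaaa[q1]aa (head 4)
Step 5: Xaaaa[q1]a (head 5)
Step 6: Xaaaaa[q1]□ (head 6)
Step 7: Xaaaaa#[q2]□ (head 7)
Step 8: Xaaaaa[q3]#a (head 6)
Step 9: Xaaaa[q3]a#a (head 5)
Step 10: Xaaa[q3]aa#a (head 4)
Step 11: Xaa[q3]aaa#a (head 3)
Step 12: Xa[q3]aaaa#a (head 2)
Step 13: X[q3]aaaaa#a (head 1)
Step 14: [q3]Xaaaaa#a (head 0)
Step 15: a[q0]aaaaa#a (head 1)
Step 16: aX[q1]aaaa#a (head 2)
Step 17: aXa[q1]aaa#a (head 3)
Step 18: aXaa[q1]aa#a (head 4)
Step 19: aXaaa[q1]a#a (head 5)
Step 20: aXaaaa[q1]#a (head 6)
Step 21: aXaaaa#[q2]a (head 7)
Step 22: aXaaaa#a[q2]□ (head 8)
Step 23: aXaaaa#[q3]aa (head 7)
Step 24: aXaaaa[q3]#aa (head 6)
Step 25: aXaaa[q3]a#aa (head 5)
Step 26: aXaa[q3]aa#aa (head 4)
Step 27: aXa[q3]aaa#aa (head 3)
Step 28: aX[q3]aaaa#aa (head 2)
Step 29: a[q3]Xaaaa#aa (head 1)
Step 30: aa[q0]aaaa#aa (head 2)
Step 31: aaX[q1]aaa#aa (head 3)
Step 32: aaXa[q1]aa#aa (head 4)
Step 33: aaXaa[q1]a#aa (head 5)
Step 34: aaXaaa[q1]#aa (head 6)
Step 35: aaXaaa#[q2]aa (head 7)
Step 36: aaXaaa#a[q2]a (head 8)
Step 37: aaXaaa#aa[q2]□ (head 9)
Step 38: aaXaaa#a[q3]aa (head 8)
Step 39: aaXaaa#[q3]aaa (head 7)
Step 40: aaXaaa[q3]#aaa (head 6)
Step 41: aaXaa[q3]a#aaa (head 5)
Step 42: aaXa[q3]aa#aaa (head 4)
Step 43: aaX[q3]aaa#aaa (head 3)
Step 44: aa[q3]Xaaa#aaa (head 2)
Step 45: aaa[q0]aaa#aaa (head 3)
Step 46: aaaX[q1]aa#aaa (head 4)
Step 47: aaaXa[q1]a#aaa (head 5)
Step 48: aaaXaa[q1]#aaa (head 6)
Step 49: aaaXaa#[q2]aaa (head 7)
Step 50: aaaXaa#a[q2]aa (head 8)
Step 51: aaaXaa#aa[q2]a (head 9)
Step 52: aaaXaa#aaa[q2]□ (head 10)
Step 53: aaaXaa#aa[q3]aa (head 9)
Step 54: aaaXaa#a[q3]aaa (head 8)
Step 55: aaaXaa#[q3]aaaa (head 7)
Step 56: aaaXaa[q3]#aaaa (head 6)
Step 57: aaaXa[q3]a#aaaa (head 5)
Step 58: aaaX[q3]aa#aaaa (head 4)
Step 59: aaa[q3]Xaa#aaaa (head 3)
Step 60: aaaa[q0]aa#aaaa (head 4)
Step 61: aaaaX[q1]a#aaaa (head 5)
Step 62: aaaaXa[q1]#aaaa (head 6)
Step 63: aaaaXa#[q2]aaaa (head 7)
Step 64: aaaaXa#a[q2]aaa (head 8)
Step 65: aaaaXa#aa[q2]aa (head 9)
Step 66: aaaaXa#aaa[q2]a (head 10)
Step 67: aaaaXa#aaaa[q2]□ (head 11)
Step 68: aaaaXa#aaa[q3]aa (head 10)
Step 69: aaaaXa#aa[q3]aaa (head 9)
Step 70: aaaaXa#a[q3]aaaa (head 8)
Step 71: aaaaXa#[q3]aaaaa (head 7)
Step 72: aaaaXa[q3]#aaaaa (head 6)
Step 73: aaaaX[q3]a#aaaaa (head 5)
Step 74: aaaa[q3]Xa#aaaaa (head 4)
Step 75: aaaaa[q0]a#aaaaa (head 5)
Step 76: aaaaaX[q1]#aaaaa (head 6)
Step 77: aaaaaX#[q2]aaaaa (head 7)
Step 78: aaaaaX#a[q2]aaaa (head 8)
Step 79: aaaaaX#aa[q2]aaa (head 9)
Step 80: aaaaaX#aaa[q2]aa (head 10)
Step 81: aaaaaX#aaaa[q2]a (head 11)
Step 82: aaaaaX#aaaaa[q2]□ (head 12)
Step 83: aaaaaX#aaaa[q3]aa (head 11)
Step 84: aaaaaX#aaa[q3]aaa (head 10)
Step 85: aaaaaX#aa[q3]aaaa (head 9)
Step 86: aaaaaX#a[q3]aaaaa (head 8)
Step 87: aaaaaX#[q3]aaaaaa (head 7)
Step 88: aaaaaX[q3]#aaaaaa (head 6)
Step 89: aaaaa[q3]X#aaaaaa (head 5)
Step 90: aaaaaa[q0]#aaaaaa (head 6)
Step 91: aaaaaa#[q3]aaaaaa (head 7)
Step 92: aaaaaa[q3]#aaaaaa (head 6)
Step 93: aaaaa[q3]a#aaaaaa (head 5)
Step 94: aaaa[q3]aa#aaaaaa (head 4)
Step 95: aaa[q3]aaa#aaaaaa (head 3)
Step 96: aa[q3]aaaa#aaaaaa (head 2)
Step 97: a[q3]aaaaa#aaaaaa (head 1)
Step 98: [q3]aaaaaa#aaaaaa (head 0)
Step 99: [q3]□aaaaaa#aaaaaa (head -1)
Step 100: □[qA]aaaaaa#aaaaaa (head 0)
The machine is in qA, so it halts and accepts.
Number of transitions executed: 100.

Final answer: 100 steps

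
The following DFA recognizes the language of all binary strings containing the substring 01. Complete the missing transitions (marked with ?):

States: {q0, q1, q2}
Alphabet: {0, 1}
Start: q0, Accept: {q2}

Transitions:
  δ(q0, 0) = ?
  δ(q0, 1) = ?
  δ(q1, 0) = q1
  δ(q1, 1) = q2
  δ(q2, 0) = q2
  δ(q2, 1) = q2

What each state remembers (consistent with the given transitions and accept states):
  q0: 01 not seen yet and the last symbol was not 0
  q1: 01 not seen yet and the last symbol was 0
  q2: the substring 01 has already been seen
Filling in the missing entries:
  δ(q0, 0): in q0 (01 not seen yet and the last symbol was not 0), after reading 0 we have: 01 not seen yet and the last symbol was 0 → q1
  δ(q0, 1): in q0 (01 not seen yet and the last symbol was not 0), after reading 1 we have: 01 not seen yet and the last symbol was not 0 → q0

Final answer: δ(q0, 0) = q1; δ(q0, 1) = q0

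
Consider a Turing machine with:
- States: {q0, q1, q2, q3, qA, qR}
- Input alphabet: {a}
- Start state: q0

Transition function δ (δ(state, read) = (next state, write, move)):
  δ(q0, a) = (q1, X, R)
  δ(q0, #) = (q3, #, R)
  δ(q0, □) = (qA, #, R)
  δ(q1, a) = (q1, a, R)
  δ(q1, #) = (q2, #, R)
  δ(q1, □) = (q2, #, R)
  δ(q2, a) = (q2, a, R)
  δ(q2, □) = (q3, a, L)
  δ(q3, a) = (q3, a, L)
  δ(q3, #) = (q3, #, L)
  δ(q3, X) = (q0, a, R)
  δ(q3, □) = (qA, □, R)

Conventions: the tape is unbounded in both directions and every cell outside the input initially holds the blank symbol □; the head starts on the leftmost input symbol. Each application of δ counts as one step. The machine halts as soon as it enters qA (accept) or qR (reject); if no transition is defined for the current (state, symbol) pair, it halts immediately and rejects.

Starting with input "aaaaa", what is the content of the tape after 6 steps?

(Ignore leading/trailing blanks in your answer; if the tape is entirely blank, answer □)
Step 0: [q0]aaaaa (head at position 0)
Step 1: δ(q0, a) = (q1, X, R)  ⊢  X[q1]aaaa (head at position 1)
Step 2: δ(q1, a) = (q1, a, R)  ⊢  Xa[q1]aaa (head at position 2)
Step 3: δ(q1, a) = (q1, a, R)  ⊢  Xaa[q1]aa (head at position 3)
Step 4: δ(q1, a) = (q1, a, R)  ⊢  Xaaa[q1]a (head at position 4)
Step 5: δ(q1, a) = (q1, a, R)  ⊢  Xaaaa[q1]□ (head at position 5)
Step 6: δ(q1, □) = (q2, #, R)  ⊢  Xaaaa#[q2]□ (head at position 6)
Tape after 6 steps (ignoring surrounding blanks): Xaaaa#

Final answer: Tape: Xaaaa#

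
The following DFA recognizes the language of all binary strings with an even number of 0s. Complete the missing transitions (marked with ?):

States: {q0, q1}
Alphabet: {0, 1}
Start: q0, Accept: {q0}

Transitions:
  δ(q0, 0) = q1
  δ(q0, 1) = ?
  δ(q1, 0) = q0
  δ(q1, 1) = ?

What each state remembers (consistent with the given transitions and accept states):
  q0: an even number of 0s has been read so far
  q1: an odd number of 0s has been read so far
Filling in the missing entries:
  δ(q0, 1): in q0 (an even number of 0s has been read so far), after reading 1 we have: an even number of 0s has been read so far → q0
  δ(q1, 1): in q1 (an odd number of 0s has been read so far), after reading 1 we have: an odd number of 0s has been read so far → q1

Final answer: δ(q0, 1) = q0; δ(q1, 1) = q1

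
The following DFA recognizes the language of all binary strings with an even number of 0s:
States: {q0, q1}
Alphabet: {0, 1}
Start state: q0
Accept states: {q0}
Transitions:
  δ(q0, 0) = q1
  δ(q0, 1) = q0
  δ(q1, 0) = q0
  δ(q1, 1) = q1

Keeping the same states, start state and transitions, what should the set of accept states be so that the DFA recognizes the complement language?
The DFA is complete (every state has a transition on every symbol), so the complement
is recognized by the same DFA with accepting and non-accepting states swapped.
Original accept states: {q0}
Complement accept states = All states - Original accept states
= {q0, q1} - {q0}
= {q1}
Complement language: strings with an ODD number of 0s

Final answer: {q1}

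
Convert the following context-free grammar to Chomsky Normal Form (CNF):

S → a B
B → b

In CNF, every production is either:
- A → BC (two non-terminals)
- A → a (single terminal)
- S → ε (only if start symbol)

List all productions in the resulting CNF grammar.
The grammar has no ε-productions or unit productions to eliminate.
S → a B has terminal a in a right-hand side of length ≥ 2: introduce T_a → a and use T_a in place of a.
B → b is already in CNF (single terminal) – keep it.
S → a B becomes S → T_a B.
Resulting CNF grammar (3 productions): T_a → a; B → b; S → T_a B

Final answer: T_a → a; B → b; S → T_a B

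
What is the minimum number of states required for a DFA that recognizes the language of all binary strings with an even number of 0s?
Language: binary strings with an even number of 0s
Lower bound (Myhill–Nerode): the prefixes ε, 0 are pairwise distinguishable:
  ε vs 0: suffix ε distinguishes them (ε has zero 0s (accepted), 0 has one 0 (rejected))
So any DFA needs at least 2 states.
Upper bound: a DFA with 2 states exists (one state per class above).
Minimum states: 2

Final answer: 2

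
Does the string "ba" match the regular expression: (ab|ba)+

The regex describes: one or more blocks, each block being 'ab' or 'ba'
Yes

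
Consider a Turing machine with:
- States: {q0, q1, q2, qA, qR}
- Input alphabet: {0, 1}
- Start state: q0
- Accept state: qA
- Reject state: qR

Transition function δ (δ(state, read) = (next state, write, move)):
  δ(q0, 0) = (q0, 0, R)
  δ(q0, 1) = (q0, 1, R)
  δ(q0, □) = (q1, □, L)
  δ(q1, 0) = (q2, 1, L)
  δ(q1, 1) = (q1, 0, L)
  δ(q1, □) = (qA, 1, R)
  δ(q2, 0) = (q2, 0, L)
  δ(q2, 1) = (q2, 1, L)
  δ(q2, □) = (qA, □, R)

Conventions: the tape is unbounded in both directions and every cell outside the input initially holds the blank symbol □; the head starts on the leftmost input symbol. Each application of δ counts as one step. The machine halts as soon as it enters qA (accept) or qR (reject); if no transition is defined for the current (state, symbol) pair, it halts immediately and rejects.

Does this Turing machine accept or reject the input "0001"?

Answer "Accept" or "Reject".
Step 0: [q0]0001 (head at position 0)
Step 1: δ(q0, 0) = (q0, 0, R)  ⊢  0[q0]001 (head at position 1)
Step 2: δ(q0, 0) = (q0, 0, R)  ⊢  00[q0]01 (head at position 2)
Step 3: δ(q0, 0) = (q0, 0, R)  ⊢  000[q0]1 (head at position 3)
Step 4: δ(q0, 1) = (q0, 1, R)  ⊢  0001[q0]□ (head at position 4)
Step 5: δ(q0, □) = (q1, □, L)  ⊢  000[q1]1□ (head at position 3)
Step 6: δ(q1, 1) = (q1, 0, L)  ⊢  00[q1]00□ (head at position 2)
Step 7: δ(q1, 0) = (q2, 1, L)  ⊢  0[q2]010□ (head at position 1)
Step 8: δ(q2, 0) = (q2, 0, L)  ⊢  [q2]0010□ (head at position 0)
Step 9: δ(q2, 0) = (q2, 0, L)  ⊢  [q2]□0010□ (head at position -1)
Step 10: δ(q2, □) = (qA, □, R)  ⊢  □[qA]0010□ (head at position 0)
The machine is in qA, so it halts and accepts.

Final answer: Accept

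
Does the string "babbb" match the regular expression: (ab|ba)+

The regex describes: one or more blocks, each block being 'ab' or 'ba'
No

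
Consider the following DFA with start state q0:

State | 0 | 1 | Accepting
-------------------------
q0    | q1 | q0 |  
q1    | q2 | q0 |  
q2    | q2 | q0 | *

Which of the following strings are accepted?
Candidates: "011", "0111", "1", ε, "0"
"011": q0 → q1 → q0 → q0; q0 is not accepting → rejected
"0111": q0 → q1 → q0 → q0 → q0; q0 is not accepting → rejected
"1": q0 → q0; q0 is not accepting → rejected
ε: q0; q0 is not accepting → rejected
"0": q0 → q1; q1 is not accepting → rejected

Final answer: None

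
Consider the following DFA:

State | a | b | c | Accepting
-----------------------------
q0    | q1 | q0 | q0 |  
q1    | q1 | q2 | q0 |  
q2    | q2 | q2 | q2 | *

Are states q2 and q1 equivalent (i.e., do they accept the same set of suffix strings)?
Try the suffix ε (the empty string).
From q2: q2 — accepting.
From q1: q1 — not accepting.
The two states disagree on this suffix, so they are not equivalent.

Final answer: No. Distinguishing string: ε (the empty string) - accepted from q2 but not from q1.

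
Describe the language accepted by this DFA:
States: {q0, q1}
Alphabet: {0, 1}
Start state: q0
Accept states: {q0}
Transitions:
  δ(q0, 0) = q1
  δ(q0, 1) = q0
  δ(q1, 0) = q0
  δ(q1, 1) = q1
Analyzing the DFA structure:
Start state: q0
Accept states: {q0}
Interpreting what each state remembers (checking against the transitions):
  q0: an even number of 0s has been read so far
  q1: an odd number of 0s has been read so far
  δ(q0, 0): in q0 (an even number of 0s has been read so far), after reading 0 we have: an odd number of 0s has been read so far → q1
  δ(q0, 1): in q0 (an even number of 0s has been read so far), after reading 1 we have: an even number of 0s has been read so far → q0
  δ(q1, 0): in q1 (an odd number of 0s has been read so far), after reading 0 we have: an even number of 0s has been read so far → q0
  δ(q1, 1): in q1 (an odd number of 0s has been read so far), after reading 1 we have: an odd number of 0s has been read so far → q1
A string is accepted iff it ends in {q0}, i.e. an even number of 0s has been read so far.
Language: All binary strings with an even number of 0s

Final answer: All binary strings with an even number of 0s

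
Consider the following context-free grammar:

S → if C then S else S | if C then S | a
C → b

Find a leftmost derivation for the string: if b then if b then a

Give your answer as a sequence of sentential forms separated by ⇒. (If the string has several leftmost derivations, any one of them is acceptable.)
Start with S.
Step 1: the leftmost non-terminal is S; apply S → if C then S:  if C then S
Step 2: the leftmost non-terminal is C; apply C → b:  if b then S
Step 3: the leftmost non-terminal is S; apply S → if C then S:  if b then if C then S
Step 4: the leftmost non-terminal is C; apply C → b:  if b then if b then S
Step 5: the leftmost non-terminal is S; apply S → a:  if b then if b then a

Final answer: S ⇒ if C then S ⇒ if b then S ⇒ if b then if C then S ⇒ if b then if b then S ⇒ if b then if b then a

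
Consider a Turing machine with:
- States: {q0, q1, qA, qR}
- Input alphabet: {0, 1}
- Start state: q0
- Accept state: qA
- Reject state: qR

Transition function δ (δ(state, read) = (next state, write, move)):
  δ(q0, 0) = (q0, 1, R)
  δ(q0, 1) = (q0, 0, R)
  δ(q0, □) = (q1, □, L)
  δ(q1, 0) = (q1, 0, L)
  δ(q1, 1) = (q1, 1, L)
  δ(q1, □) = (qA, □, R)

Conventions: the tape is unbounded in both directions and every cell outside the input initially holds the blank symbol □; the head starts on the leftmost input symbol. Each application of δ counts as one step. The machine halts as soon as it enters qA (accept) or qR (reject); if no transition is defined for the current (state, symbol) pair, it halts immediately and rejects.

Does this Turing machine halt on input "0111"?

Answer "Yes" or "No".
Step 0: [q0]0111 (head at position 0)
Step 1: δ(q0, 0) = (q0, 1, R)  ⊢  1[q0]111 (head at position 1)
Step 2: δ(q0, 1) = (q0, 0, R)  ⊢  10[q0]11 (head at position 2)
Step 3: δ(q0, 1) = (q0, 0, R)  ⊢  100[q0]1 (head at position 3)
Step 4: δ(q0, 1) = (q0, 0, R)  ⊢  1000[q0]□ (head at position 4)
Step 5: δ(q0, □) = (q1, □, L)  ⊢  100[q1]0□ (head at position 3)
Step 6: δ(q1, 0) = (q1, 0, L)  ⊢  10[q1]00□ (head at position 2)
Step 7: δ(q1, 0) = (q1, 0, L)  ⊢  1[q1]000□ (head at position 1)
Step 8: δ(q1, 0) = (q1, 0, L)  ⊢  [q1]1000□ (head at position 0)
Step 9: δ(q1, 1) = (q1, 1, L)  ⊢  [q1]□1000□ (head at position -1)
Step 10: δ(q1, □) = (qA, □, R)  ⊢  □[qA]1000□ (head at position 0)
The machine is in qA, so it halts and accepts.
It halts after 10 steps.

Final answer: Yes - halts after 10 steps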